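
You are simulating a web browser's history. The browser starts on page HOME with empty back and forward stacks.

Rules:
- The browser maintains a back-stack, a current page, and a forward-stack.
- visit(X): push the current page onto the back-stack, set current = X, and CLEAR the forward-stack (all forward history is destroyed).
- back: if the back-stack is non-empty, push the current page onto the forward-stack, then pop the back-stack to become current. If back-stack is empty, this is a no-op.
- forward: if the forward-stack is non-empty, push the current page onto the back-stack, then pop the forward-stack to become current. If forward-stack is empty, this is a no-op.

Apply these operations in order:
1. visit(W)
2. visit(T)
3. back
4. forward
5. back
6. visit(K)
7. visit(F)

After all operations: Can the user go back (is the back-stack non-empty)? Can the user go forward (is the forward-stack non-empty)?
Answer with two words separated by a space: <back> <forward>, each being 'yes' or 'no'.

Answer: yes no

Derivation:
After 1 (visit(W)): cur=W back=1 fwd=0
After 2 (visit(T)): cur=T back=2 fwd=0
After 3 (back): cur=W back=1 fwd=1
After 4 (forward): cur=T back=2 fwd=0
After 5 (back): cur=W back=1 fwd=1
After 6 (visit(K)): cur=K back=2 fwd=0
After 7 (visit(F)): cur=F back=3 fwd=0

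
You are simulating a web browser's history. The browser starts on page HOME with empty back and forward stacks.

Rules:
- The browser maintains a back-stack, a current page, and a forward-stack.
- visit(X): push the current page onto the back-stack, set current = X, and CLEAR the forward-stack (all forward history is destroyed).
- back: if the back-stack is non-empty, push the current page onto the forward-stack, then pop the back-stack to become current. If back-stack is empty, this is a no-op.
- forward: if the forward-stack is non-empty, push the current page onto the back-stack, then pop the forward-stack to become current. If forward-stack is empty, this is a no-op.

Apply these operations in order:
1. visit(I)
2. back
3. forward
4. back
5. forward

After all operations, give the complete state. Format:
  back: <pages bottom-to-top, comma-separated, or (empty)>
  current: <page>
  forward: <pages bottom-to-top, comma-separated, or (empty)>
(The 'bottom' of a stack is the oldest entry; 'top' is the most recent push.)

Answer: back: HOME
current: I
forward: (empty)

Derivation:
After 1 (visit(I)): cur=I back=1 fwd=0
After 2 (back): cur=HOME back=0 fwd=1
After 3 (forward): cur=I back=1 fwd=0
After 4 (back): cur=HOME back=0 fwd=1
After 5 (forward): cur=I back=1 fwd=0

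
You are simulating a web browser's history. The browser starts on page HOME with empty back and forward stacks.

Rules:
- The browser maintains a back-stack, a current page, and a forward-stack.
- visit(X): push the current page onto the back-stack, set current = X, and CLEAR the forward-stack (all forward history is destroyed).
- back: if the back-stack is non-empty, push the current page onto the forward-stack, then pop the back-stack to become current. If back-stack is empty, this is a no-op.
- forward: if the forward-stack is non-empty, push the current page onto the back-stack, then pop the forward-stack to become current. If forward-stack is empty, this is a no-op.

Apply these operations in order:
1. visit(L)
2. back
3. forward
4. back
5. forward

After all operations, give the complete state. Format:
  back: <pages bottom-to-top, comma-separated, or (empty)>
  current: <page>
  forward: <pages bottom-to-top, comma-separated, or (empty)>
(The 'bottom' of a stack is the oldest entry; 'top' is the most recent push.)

After 1 (visit(L)): cur=L back=1 fwd=0
After 2 (back): cur=HOME back=0 fwd=1
After 3 (forward): cur=L back=1 fwd=0
After 4 (back): cur=HOME back=0 fwd=1
After 5 (forward): cur=L back=1 fwd=0

Answer: back: HOME
current: L
forward: (empty)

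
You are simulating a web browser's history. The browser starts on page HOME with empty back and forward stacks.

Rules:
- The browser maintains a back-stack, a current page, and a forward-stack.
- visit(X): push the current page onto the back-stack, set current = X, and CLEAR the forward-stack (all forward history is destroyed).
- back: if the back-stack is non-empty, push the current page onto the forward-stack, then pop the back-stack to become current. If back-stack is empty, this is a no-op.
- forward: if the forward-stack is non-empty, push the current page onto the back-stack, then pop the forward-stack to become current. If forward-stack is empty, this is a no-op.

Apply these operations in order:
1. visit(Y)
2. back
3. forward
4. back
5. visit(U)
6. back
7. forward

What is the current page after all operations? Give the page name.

Answer: U

Derivation:
After 1 (visit(Y)): cur=Y back=1 fwd=0
After 2 (back): cur=HOME back=0 fwd=1
After 3 (forward): cur=Y back=1 fwd=0
After 4 (back): cur=HOME back=0 fwd=1
After 5 (visit(U)): cur=U back=1 fwd=0
After 6 (back): cur=HOME back=0 fwd=1
After 7 (forward): cur=U back=1 fwd=0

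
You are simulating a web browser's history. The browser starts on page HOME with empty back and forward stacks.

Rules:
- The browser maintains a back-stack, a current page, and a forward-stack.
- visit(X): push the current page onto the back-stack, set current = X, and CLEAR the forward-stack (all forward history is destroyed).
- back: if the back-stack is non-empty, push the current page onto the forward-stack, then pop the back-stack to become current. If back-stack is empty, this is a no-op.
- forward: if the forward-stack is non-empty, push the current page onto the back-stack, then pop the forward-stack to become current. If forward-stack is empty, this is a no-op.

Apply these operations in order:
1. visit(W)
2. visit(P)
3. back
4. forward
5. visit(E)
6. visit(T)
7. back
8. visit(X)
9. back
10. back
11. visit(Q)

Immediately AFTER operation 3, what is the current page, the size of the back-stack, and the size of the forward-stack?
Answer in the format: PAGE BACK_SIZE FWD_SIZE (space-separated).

After 1 (visit(W)): cur=W back=1 fwd=0
After 2 (visit(P)): cur=P back=2 fwd=0
After 3 (back): cur=W back=1 fwd=1

W 1 1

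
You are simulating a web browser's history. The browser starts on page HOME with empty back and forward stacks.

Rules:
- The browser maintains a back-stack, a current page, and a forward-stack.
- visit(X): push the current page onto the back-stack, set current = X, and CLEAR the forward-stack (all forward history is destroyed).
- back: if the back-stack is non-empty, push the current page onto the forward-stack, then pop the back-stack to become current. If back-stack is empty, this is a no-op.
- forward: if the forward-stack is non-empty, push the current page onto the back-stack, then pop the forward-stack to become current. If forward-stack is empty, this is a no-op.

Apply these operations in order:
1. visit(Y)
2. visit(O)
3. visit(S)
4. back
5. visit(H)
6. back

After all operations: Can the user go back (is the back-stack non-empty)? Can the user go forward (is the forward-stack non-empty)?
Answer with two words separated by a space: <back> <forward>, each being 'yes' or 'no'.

After 1 (visit(Y)): cur=Y back=1 fwd=0
After 2 (visit(O)): cur=O back=2 fwd=0
After 3 (visit(S)): cur=S back=3 fwd=0
After 4 (back): cur=O back=2 fwd=1
After 5 (visit(H)): cur=H back=3 fwd=0
After 6 (back): cur=O back=2 fwd=1

Answer: yes yes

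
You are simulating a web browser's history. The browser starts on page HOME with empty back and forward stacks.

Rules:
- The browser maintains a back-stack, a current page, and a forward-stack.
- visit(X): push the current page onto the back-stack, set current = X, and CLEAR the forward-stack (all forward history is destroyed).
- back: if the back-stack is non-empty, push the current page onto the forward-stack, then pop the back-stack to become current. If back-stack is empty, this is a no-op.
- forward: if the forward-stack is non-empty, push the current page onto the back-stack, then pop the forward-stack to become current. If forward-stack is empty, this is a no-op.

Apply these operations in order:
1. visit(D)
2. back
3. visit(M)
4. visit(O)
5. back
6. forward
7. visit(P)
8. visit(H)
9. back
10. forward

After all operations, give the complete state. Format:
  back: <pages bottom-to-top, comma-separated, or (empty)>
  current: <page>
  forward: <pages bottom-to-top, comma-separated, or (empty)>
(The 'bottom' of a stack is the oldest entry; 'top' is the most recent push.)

After 1 (visit(D)): cur=D back=1 fwd=0
After 2 (back): cur=HOME back=0 fwd=1
After 3 (visit(M)): cur=M back=1 fwd=0
After 4 (visit(O)): cur=O back=2 fwd=0
After 5 (back): cur=M back=1 fwd=1
After 6 (forward): cur=O back=2 fwd=0
After 7 (visit(P)): cur=P back=3 fwd=0
After 8 (visit(H)): cur=H back=4 fwd=0
After 9 (back): cur=P back=3 fwd=1
After 10 (forward): cur=H back=4 fwd=0

Answer: back: HOME,M,O,P
current: H
forward: (empty)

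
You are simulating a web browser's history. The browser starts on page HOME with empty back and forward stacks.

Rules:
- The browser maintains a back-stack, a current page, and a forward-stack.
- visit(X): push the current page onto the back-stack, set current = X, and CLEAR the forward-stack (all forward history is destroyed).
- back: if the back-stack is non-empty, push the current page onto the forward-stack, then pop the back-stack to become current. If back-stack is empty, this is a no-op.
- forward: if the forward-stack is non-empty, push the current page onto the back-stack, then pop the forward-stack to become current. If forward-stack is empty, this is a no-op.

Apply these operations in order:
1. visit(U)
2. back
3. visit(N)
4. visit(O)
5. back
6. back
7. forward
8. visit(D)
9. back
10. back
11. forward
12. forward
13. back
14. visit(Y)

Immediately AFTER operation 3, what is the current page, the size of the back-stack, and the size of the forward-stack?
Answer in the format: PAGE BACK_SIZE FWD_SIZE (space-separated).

After 1 (visit(U)): cur=U back=1 fwd=0
After 2 (back): cur=HOME back=0 fwd=1
After 3 (visit(N)): cur=N back=1 fwd=0

N 1 0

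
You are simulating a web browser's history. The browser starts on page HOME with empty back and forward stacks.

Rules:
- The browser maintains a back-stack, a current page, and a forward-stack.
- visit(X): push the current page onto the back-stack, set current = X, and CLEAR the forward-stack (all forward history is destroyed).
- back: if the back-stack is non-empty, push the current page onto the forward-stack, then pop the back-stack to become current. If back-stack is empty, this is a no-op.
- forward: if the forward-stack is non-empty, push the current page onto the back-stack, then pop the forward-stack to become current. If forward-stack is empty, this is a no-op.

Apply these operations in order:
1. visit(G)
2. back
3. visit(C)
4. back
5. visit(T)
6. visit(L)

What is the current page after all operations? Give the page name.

After 1 (visit(G)): cur=G back=1 fwd=0
After 2 (back): cur=HOME back=0 fwd=1
After 3 (visit(C)): cur=C back=1 fwd=0
After 4 (back): cur=HOME back=0 fwd=1
After 5 (visit(T)): cur=T back=1 fwd=0
After 6 (visit(L)): cur=L back=2 fwd=0

Answer: L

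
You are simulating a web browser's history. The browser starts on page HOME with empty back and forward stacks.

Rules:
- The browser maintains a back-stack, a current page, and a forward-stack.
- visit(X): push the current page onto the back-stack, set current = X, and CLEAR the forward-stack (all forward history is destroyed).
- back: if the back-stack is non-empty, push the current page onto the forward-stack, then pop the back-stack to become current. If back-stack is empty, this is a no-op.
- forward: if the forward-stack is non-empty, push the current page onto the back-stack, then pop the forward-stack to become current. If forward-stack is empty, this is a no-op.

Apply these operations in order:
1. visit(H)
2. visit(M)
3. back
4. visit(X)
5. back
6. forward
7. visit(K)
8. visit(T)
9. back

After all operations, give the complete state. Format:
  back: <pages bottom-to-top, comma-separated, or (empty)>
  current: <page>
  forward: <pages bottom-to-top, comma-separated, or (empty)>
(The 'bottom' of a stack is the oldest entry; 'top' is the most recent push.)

Answer: back: HOME,H,X
current: K
forward: T

Derivation:
After 1 (visit(H)): cur=H back=1 fwd=0
After 2 (visit(M)): cur=M back=2 fwd=0
After 3 (back): cur=H back=1 fwd=1
After 4 (visit(X)): cur=X back=2 fwd=0
After 5 (back): cur=H back=1 fwd=1
After 6 (forward): cur=X back=2 fwd=0
After 7 (visit(K)): cur=K back=3 fwd=0
After 8 (visit(T)): cur=T back=4 fwd=0
After 9 (back): cur=K back=3 fwd=1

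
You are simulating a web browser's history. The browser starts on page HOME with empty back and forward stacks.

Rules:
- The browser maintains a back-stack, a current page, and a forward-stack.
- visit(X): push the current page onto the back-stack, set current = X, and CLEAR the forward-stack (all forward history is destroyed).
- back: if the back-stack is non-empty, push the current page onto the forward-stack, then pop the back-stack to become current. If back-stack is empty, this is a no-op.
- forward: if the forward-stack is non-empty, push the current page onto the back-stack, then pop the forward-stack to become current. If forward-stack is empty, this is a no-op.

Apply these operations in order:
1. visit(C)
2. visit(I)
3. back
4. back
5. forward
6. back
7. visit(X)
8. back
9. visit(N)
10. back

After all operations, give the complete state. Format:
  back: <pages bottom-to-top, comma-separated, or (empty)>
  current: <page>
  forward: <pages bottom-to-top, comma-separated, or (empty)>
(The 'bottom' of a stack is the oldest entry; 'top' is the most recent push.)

After 1 (visit(C)): cur=C back=1 fwd=0
After 2 (visit(I)): cur=I back=2 fwd=0
After 3 (back): cur=C back=1 fwd=1
After 4 (back): cur=HOME back=0 fwd=2
After 5 (forward): cur=C back=1 fwd=1
After 6 (back): cur=HOME back=0 fwd=2
After 7 (visit(X)): cur=X back=1 fwd=0
After 8 (back): cur=HOME back=0 fwd=1
After 9 (visit(N)): cur=N back=1 fwd=0
After 10 (back): cur=HOME back=0 fwd=1

Answer: back: (empty)
current: HOME
forward: N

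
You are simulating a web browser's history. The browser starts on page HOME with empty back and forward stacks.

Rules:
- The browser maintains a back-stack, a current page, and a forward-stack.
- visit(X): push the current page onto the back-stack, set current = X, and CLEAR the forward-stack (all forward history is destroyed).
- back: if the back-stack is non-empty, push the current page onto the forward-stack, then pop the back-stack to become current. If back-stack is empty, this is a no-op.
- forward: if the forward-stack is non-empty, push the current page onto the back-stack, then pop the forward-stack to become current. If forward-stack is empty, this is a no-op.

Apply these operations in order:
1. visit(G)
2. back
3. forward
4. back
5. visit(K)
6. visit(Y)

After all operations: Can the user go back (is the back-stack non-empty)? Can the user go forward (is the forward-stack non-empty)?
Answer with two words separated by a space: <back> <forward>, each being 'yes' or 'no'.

Answer: yes no

Derivation:
After 1 (visit(G)): cur=G back=1 fwd=0
After 2 (back): cur=HOME back=0 fwd=1
After 3 (forward): cur=G back=1 fwd=0
After 4 (back): cur=HOME back=0 fwd=1
After 5 (visit(K)): cur=K back=1 fwd=0
After 6 (visit(Y)): cur=Y back=2 fwd=0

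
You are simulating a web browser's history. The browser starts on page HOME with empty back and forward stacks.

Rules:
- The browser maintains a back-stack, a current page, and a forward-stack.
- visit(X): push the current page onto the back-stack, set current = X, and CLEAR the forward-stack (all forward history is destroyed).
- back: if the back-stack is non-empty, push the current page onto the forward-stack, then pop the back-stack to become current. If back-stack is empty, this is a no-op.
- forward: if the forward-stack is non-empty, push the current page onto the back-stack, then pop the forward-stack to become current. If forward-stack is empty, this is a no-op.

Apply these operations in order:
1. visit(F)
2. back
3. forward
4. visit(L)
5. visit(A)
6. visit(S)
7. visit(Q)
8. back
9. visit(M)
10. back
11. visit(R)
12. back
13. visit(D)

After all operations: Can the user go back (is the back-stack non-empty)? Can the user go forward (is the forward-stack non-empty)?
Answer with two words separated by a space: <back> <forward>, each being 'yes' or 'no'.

After 1 (visit(F)): cur=F back=1 fwd=0
After 2 (back): cur=HOME back=0 fwd=1
After 3 (forward): cur=F back=1 fwd=0
After 4 (visit(L)): cur=L back=2 fwd=0
After 5 (visit(A)): cur=A back=3 fwd=0
After 6 (visit(S)): cur=S back=4 fwd=0
After 7 (visit(Q)): cur=Q back=5 fwd=0
After 8 (back): cur=S back=4 fwd=1
After 9 (visit(M)): cur=M back=5 fwd=0
After 10 (back): cur=S back=4 fwd=1
After 11 (visit(R)): cur=R back=5 fwd=0
After 12 (back): cur=S back=4 fwd=1
After 13 (visit(D)): cur=D back=5 fwd=0

Answer: yes no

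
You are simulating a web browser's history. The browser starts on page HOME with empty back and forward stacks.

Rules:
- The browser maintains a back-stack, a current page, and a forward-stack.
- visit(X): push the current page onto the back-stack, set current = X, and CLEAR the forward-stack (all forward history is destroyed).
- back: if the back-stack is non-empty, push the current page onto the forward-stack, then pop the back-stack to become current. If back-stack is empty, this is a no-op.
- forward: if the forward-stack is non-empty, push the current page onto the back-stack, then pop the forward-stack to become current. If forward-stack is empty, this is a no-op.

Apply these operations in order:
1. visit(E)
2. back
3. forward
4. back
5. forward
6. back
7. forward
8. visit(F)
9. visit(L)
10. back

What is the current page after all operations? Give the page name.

Answer: F

Derivation:
After 1 (visit(E)): cur=E back=1 fwd=0
After 2 (back): cur=HOME back=0 fwd=1
After 3 (forward): cur=E back=1 fwd=0
After 4 (back): cur=HOME back=0 fwd=1
After 5 (forward): cur=E back=1 fwd=0
After 6 (back): cur=HOME back=0 fwd=1
After 7 (forward): cur=E back=1 fwd=0
After 8 (visit(F)): cur=F back=2 fwd=0
After 9 (visit(L)): cur=L back=3 fwd=0
After 10 (back): cur=F back=2 fwd=1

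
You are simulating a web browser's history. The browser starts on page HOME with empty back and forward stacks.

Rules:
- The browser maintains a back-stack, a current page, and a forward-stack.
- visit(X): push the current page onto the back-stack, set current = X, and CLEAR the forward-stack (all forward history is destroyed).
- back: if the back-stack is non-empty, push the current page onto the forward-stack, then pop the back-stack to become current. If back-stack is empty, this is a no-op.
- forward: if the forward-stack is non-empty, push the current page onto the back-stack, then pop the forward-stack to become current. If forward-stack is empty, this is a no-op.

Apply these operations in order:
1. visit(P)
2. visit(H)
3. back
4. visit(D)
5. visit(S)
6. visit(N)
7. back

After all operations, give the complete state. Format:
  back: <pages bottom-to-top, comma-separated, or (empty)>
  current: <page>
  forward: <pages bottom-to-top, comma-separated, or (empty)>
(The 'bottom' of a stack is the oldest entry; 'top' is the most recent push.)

After 1 (visit(P)): cur=P back=1 fwd=0
After 2 (visit(H)): cur=H back=2 fwd=0
After 3 (back): cur=P back=1 fwd=1
After 4 (visit(D)): cur=D back=2 fwd=0
After 5 (visit(S)): cur=S back=3 fwd=0
After 6 (visit(N)): cur=N back=4 fwd=0
After 7 (back): cur=S back=3 fwd=1

Answer: back: HOME,P,D
current: S
forward: N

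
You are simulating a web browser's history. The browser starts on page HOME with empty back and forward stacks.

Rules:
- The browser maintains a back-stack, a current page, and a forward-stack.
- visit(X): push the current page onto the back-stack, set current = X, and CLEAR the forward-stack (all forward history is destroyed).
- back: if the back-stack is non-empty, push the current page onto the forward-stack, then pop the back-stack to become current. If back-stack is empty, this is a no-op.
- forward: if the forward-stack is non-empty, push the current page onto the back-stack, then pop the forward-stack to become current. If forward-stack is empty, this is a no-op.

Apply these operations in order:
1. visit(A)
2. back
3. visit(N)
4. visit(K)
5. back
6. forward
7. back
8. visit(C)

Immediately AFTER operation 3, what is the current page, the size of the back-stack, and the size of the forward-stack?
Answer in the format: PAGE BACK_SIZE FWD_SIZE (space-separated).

After 1 (visit(A)): cur=A back=1 fwd=0
After 2 (back): cur=HOME back=0 fwd=1
After 3 (visit(N)): cur=N back=1 fwd=0

N 1 0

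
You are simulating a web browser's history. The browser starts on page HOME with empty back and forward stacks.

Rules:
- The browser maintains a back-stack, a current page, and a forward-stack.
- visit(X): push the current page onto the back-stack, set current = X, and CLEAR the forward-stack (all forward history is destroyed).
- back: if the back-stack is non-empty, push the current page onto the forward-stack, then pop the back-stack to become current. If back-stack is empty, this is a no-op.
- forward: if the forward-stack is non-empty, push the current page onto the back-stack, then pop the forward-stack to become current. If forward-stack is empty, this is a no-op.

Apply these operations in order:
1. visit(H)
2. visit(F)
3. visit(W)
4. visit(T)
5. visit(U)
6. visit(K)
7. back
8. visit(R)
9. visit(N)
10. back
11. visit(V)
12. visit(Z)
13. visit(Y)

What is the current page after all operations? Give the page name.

After 1 (visit(H)): cur=H back=1 fwd=0
After 2 (visit(F)): cur=F back=2 fwd=0
After 3 (visit(W)): cur=W back=3 fwd=0
After 4 (visit(T)): cur=T back=4 fwd=0
After 5 (visit(U)): cur=U back=5 fwd=0
After 6 (visit(K)): cur=K back=6 fwd=0
After 7 (back): cur=U back=5 fwd=1
After 8 (visit(R)): cur=R back=6 fwd=0
After 9 (visit(N)): cur=N back=7 fwd=0
After 10 (back): cur=R back=6 fwd=1
After 11 (visit(V)): cur=V back=7 fwd=0
After 12 (visit(Z)): cur=Z back=8 fwd=0
After 13 (visit(Y)): cur=Y back=9 fwd=0

Answer: Y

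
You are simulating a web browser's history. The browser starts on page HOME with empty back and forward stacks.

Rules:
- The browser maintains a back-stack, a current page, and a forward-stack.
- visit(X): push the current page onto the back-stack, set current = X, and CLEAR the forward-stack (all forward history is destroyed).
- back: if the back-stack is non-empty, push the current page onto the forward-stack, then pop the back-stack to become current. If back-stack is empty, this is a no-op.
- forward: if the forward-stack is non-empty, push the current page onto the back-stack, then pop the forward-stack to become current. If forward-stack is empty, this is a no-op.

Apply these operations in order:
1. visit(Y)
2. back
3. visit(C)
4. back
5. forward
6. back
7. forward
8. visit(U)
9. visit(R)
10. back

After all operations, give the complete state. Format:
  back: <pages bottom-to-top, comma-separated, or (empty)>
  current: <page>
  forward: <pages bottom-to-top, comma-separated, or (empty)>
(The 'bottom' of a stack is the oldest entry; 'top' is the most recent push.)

Answer: back: HOME,C
current: U
forward: R

Derivation:
After 1 (visit(Y)): cur=Y back=1 fwd=0
After 2 (back): cur=HOME back=0 fwd=1
After 3 (visit(C)): cur=C back=1 fwd=0
After 4 (back): cur=HOME back=0 fwd=1
After 5 (forward): cur=C back=1 fwd=0
After 6 (back): cur=HOME back=0 fwd=1
After 7 (forward): cur=C back=1 fwd=0
After 8 (visit(U)): cur=U back=2 fwd=0
After 9 (visit(R)): cur=R back=3 fwd=0
After 10 (back): cur=U back=2 fwd=1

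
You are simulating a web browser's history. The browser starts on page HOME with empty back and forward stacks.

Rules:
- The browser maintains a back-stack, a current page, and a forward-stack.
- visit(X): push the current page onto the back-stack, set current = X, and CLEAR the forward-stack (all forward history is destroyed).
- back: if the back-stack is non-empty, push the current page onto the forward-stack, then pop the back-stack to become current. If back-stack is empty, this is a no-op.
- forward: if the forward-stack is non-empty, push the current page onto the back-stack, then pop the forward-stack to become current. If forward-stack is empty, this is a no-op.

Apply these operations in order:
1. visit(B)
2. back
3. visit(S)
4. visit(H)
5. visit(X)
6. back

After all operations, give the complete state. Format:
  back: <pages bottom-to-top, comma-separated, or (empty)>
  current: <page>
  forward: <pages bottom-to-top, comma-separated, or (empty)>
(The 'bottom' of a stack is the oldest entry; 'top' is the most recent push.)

Answer: back: HOME,S
current: H
forward: X

Derivation:
After 1 (visit(B)): cur=B back=1 fwd=0
After 2 (back): cur=HOME back=0 fwd=1
After 3 (visit(S)): cur=S back=1 fwd=0
After 4 (visit(H)): cur=H back=2 fwd=0
After 5 (visit(X)): cur=X back=3 fwd=0
After 6 (back): cur=H back=2 fwd=1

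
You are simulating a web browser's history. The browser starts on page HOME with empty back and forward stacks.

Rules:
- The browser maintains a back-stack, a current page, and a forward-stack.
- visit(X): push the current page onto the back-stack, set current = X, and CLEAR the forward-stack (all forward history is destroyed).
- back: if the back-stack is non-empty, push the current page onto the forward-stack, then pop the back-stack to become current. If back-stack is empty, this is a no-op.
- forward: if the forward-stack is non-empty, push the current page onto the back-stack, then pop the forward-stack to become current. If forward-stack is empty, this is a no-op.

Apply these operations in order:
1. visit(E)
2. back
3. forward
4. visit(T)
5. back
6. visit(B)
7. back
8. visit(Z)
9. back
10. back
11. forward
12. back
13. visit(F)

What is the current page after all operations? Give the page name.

After 1 (visit(E)): cur=E back=1 fwd=0
After 2 (back): cur=HOME back=0 fwd=1
After 3 (forward): cur=E back=1 fwd=0
After 4 (visit(T)): cur=T back=2 fwd=0
After 5 (back): cur=E back=1 fwd=1
After 6 (visit(B)): cur=B back=2 fwd=0
After 7 (back): cur=E back=1 fwd=1
After 8 (visit(Z)): cur=Z back=2 fwd=0
After 9 (back): cur=E back=1 fwd=1
After 10 (back): cur=HOME back=0 fwd=2
After 11 (forward): cur=E back=1 fwd=1
After 12 (back): cur=HOME back=0 fwd=2
After 13 (visit(F)): cur=F back=1 fwd=0

Answer: F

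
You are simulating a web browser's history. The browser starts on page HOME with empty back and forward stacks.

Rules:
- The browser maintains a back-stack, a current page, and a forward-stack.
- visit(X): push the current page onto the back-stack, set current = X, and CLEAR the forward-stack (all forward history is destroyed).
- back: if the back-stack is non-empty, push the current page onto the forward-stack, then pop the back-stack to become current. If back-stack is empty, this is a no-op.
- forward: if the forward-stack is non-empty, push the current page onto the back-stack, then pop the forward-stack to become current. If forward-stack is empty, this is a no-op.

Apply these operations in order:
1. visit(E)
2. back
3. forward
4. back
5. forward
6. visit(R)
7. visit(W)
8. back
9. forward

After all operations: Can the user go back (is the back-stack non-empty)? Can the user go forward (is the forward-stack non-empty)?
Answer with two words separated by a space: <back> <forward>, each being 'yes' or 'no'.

After 1 (visit(E)): cur=E back=1 fwd=0
After 2 (back): cur=HOME back=0 fwd=1
After 3 (forward): cur=E back=1 fwd=0
After 4 (back): cur=HOME back=0 fwd=1
After 5 (forward): cur=E back=1 fwd=0
After 6 (visit(R)): cur=R back=2 fwd=0
After 7 (visit(W)): cur=W back=3 fwd=0
After 8 (back): cur=R back=2 fwd=1
After 9 (forward): cur=W back=3 fwd=0

Answer: yes no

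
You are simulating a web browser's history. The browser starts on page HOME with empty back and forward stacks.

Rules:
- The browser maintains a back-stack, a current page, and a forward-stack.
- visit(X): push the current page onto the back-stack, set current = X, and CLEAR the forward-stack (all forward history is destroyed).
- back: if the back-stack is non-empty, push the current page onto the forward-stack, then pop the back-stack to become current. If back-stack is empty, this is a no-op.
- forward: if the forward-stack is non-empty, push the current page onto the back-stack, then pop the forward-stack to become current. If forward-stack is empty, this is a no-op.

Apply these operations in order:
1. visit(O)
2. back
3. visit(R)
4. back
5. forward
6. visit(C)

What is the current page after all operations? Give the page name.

Answer: C

Derivation:
After 1 (visit(O)): cur=O back=1 fwd=0
After 2 (back): cur=HOME back=0 fwd=1
After 3 (visit(R)): cur=R back=1 fwd=0
After 4 (back): cur=HOME back=0 fwd=1
After 5 (forward): cur=R back=1 fwd=0
After 6 (visit(C)): cur=C back=2 fwd=0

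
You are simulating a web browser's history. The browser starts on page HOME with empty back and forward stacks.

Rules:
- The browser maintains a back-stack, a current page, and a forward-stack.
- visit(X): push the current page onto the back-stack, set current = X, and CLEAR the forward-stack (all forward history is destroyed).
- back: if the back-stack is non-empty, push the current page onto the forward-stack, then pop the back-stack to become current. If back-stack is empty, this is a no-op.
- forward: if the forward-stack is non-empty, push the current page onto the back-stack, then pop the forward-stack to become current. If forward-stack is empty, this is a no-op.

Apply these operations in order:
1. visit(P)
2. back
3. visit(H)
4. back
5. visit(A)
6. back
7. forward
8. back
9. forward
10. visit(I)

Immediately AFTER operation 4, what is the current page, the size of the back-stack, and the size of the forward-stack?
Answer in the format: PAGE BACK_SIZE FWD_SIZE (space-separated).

After 1 (visit(P)): cur=P back=1 fwd=0
After 2 (back): cur=HOME back=0 fwd=1
After 3 (visit(H)): cur=H back=1 fwd=0
After 4 (back): cur=HOME back=0 fwd=1

HOME 0 1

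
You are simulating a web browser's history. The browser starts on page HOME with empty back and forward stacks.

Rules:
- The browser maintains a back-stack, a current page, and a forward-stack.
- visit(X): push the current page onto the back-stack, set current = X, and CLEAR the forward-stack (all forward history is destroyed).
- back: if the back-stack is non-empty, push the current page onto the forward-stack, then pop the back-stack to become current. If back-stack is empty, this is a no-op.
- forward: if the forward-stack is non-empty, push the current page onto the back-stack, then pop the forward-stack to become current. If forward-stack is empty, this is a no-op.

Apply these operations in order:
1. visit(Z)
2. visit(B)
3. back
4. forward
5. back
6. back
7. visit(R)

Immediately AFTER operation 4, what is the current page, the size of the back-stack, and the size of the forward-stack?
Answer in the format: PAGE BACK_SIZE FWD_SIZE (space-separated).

After 1 (visit(Z)): cur=Z back=1 fwd=0
After 2 (visit(B)): cur=B back=2 fwd=0
After 3 (back): cur=Z back=1 fwd=1
After 4 (forward): cur=B back=2 fwd=0

B 2 0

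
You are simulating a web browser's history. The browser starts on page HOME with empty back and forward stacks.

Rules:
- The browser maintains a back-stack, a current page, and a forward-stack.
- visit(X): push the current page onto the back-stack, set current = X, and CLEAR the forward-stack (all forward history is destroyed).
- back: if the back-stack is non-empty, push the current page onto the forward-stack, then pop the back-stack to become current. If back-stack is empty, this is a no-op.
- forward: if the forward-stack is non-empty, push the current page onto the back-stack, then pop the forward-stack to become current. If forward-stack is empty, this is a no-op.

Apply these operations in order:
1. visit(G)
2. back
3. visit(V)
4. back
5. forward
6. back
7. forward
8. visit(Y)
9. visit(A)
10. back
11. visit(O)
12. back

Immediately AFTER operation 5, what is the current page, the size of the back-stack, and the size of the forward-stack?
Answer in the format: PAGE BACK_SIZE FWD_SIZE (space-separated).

After 1 (visit(G)): cur=G back=1 fwd=0
After 2 (back): cur=HOME back=0 fwd=1
After 3 (visit(V)): cur=V back=1 fwd=0
After 4 (back): cur=HOME back=0 fwd=1
After 5 (forward): cur=V back=1 fwd=0

V 1 0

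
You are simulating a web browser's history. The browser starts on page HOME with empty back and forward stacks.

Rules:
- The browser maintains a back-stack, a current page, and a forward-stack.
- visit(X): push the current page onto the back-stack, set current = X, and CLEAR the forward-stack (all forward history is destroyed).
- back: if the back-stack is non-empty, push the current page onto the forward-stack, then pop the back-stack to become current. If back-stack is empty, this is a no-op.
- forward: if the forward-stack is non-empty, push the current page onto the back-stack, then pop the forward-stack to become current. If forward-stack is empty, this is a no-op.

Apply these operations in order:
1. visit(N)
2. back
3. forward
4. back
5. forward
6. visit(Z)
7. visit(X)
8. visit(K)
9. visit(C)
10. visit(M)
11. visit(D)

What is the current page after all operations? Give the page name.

After 1 (visit(N)): cur=N back=1 fwd=0
After 2 (back): cur=HOME back=0 fwd=1
After 3 (forward): cur=N back=1 fwd=0
After 4 (back): cur=HOME back=0 fwd=1
After 5 (forward): cur=N back=1 fwd=0
After 6 (visit(Z)): cur=Z back=2 fwd=0
After 7 (visit(X)): cur=X back=3 fwd=0
After 8 (visit(K)): cur=K back=4 fwd=0
After 9 (visit(C)): cur=C back=5 fwd=0
After 10 (visit(M)): cur=M back=6 fwd=0
After 11 (visit(D)): cur=D back=7 fwd=0

Answer: D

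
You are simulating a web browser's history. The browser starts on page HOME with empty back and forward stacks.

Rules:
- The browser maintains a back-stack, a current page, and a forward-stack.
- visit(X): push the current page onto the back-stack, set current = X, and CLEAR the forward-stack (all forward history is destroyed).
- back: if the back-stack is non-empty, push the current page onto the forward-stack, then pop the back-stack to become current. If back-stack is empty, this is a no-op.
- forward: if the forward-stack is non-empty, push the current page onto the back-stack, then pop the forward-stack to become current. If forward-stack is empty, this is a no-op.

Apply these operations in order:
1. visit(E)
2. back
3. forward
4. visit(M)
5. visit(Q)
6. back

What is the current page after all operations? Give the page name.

After 1 (visit(E)): cur=E back=1 fwd=0
After 2 (back): cur=HOME back=0 fwd=1
After 3 (forward): cur=E back=1 fwd=0
After 4 (visit(M)): cur=M back=2 fwd=0
After 5 (visit(Q)): cur=Q back=3 fwd=0
After 6 (back): cur=M back=2 fwd=1

Answer: M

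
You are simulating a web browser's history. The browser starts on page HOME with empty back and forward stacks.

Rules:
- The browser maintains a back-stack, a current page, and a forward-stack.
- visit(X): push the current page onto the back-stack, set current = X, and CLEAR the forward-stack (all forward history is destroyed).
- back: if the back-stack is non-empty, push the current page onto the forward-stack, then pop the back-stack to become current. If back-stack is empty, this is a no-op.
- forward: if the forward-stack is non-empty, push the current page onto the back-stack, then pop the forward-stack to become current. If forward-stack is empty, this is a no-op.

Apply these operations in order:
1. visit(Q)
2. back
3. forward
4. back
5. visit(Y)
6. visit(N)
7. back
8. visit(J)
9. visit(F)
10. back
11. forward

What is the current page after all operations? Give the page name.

After 1 (visit(Q)): cur=Q back=1 fwd=0
After 2 (back): cur=HOME back=0 fwd=1
After 3 (forward): cur=Q back=1 fwd=0
After 4 (back): cur=HOME back=0 fwd=1
After 5 (visit(Y)): cur=Y back=1 fwd=0
After 6 (visit(N)): cur=N back=2 fwd=0
After 7 (back): cur=Y back=1 fwd=1
After 8 (visit(J)): cur=J back=2 fwd=0
After 9 (visit(F)): cur=F back=3 fwd=0
After 10 (back): cur=J back=2 fwd=1
After 11 (forward): cur=F back=3 fwd=0

Answer: F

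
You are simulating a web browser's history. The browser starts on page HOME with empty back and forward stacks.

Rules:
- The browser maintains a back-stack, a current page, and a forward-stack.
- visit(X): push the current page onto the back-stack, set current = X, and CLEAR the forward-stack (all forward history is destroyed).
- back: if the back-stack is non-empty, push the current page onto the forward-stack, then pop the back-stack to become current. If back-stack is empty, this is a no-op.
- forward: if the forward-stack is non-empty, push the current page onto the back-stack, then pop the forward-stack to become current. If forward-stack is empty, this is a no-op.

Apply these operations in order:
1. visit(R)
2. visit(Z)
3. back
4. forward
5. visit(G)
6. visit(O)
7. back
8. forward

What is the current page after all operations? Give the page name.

After 1 (visit(R)): cur=R back=1 fwd=0
After 2 (visit(Z)): cur=Z back=2 fwd=0
After 3 (back): cur=R back=1 fwd=1
After 4 (forward): cur=Z back=2 fwd=0
After 5 (visit(G)): cur=G back=3 fwd=0
After 6 (visit(O)): cur=O back=4 fwd=0
After 7 (back): cur=G back=3 fwd=1
After 8 (forward): cur=O back=4 fwd=0

Answer: O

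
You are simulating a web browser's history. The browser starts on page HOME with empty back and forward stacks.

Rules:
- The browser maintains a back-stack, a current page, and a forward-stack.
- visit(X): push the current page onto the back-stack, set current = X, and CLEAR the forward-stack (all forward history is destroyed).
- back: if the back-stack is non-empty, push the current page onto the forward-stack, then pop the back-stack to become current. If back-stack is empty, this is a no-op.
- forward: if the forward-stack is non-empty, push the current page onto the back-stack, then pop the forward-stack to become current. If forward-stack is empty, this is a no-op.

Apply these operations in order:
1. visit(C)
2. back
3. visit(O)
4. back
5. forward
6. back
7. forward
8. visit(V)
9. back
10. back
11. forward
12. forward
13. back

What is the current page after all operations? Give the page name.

Answer: O

Derivation:
After 1 (visit(C)): cur=C back=1 fwd=0
After 2 (back): cur=HOME back=0 fwd=1
After 3 (visit(O)): cur=O back=1 fwd=0
After 4 (back): cur=HOME back=0 fwd=1
After 5 (forward): cur=O back=1 fwd=0
After 6 (back): cur=HOME back=0 fwd=1
After 7 (forward): cur=O back=1 fwd=0
After 8 (visit(V)): cur=V back=2 fwd=0
After 9 (back): cur=O back=1 fwd=1
After 10 (back): cur=HOME back=0 fwd=2
After 11 (forward): cur=O back=1 fwd=1
After 12 (forward): cur=V back=2 fwd=0
After 13 (back): cur=O back=1 fwd=1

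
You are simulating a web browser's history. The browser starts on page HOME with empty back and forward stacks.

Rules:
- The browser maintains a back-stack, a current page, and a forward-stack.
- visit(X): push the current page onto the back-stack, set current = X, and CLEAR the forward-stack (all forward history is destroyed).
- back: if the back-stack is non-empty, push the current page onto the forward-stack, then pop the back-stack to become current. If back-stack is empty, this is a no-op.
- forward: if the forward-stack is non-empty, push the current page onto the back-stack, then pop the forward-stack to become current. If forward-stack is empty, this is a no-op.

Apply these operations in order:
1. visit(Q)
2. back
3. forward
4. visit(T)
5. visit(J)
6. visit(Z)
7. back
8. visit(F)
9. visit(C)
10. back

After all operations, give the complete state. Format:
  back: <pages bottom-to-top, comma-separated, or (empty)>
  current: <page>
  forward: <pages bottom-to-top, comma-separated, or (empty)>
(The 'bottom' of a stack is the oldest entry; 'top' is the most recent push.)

After 1 (visit(Q)): cur=Q back=1 fwd=0
After 2 (back): cur=HOME back=0 fwd=1
After 3 (forward): cur=Q back=1 fwd=0
After 4 (visit(T)): cur=T back=2 fwd=0
After 5 (visit(J)): cur=J back=3 fwd=0
After 6 (visit(Z)): cur=Z back=4 fwd=0
After 7 (back): cur=J back=3 fwd=1
After 8 (visit(F)): cur=F back=4 fwd=0
After 9 (visit(C)): cur=C back=5 fwd=0
After 10 (back): cur=F back=4 fwd=1

Answer: back: HOME,Q,T,J
current: F
forward: C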